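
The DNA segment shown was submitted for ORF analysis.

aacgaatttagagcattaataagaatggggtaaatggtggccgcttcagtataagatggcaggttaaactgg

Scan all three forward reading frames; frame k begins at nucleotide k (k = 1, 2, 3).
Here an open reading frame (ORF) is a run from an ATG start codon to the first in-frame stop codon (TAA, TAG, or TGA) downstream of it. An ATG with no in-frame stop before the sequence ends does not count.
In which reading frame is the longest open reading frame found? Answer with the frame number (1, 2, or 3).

Frame 1: AAC GAA TTT AGA GCA TTA ATA AGA ATG GGG TAA ATG GTG GCC GCT TCA GTA TAA GAT GGC AGG TTA AAC TGG — ATG at 25, stop TAA at 31 → 9 nt; ATG at 34, stop TAA at 52 → 21 nt.
Frame 2: ACG AAT TTA GAG CAT TAA TAA GAA TGG GGT AAA TGG TGG CCG CTT CAG TAT AAG ATG GCA GGT TAA ACT — ATG at 56, stop TAA at 65 → 12 nt.
Frame 3: CGA ATT TAG AGC ATT AAT AAG AAT GGG GTA AAT GGT GGC CGC TTC AGT ATA AGA TGG CAG GTT AAA CTG — no ATG→stop ORF.
Longest ORF is 21 nt in frame 1 (positions 34–54).

1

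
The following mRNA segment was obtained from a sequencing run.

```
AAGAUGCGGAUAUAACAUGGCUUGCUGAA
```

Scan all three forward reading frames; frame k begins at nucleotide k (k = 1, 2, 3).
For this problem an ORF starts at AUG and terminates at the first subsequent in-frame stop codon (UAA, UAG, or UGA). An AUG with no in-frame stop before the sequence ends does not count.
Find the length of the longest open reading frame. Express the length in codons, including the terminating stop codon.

Frame 1: AAG AUG CGG AUA UAA CAU GGC UUG CUG — AUG at 4, stop UAA at 13 → 12 nt.
Frame 2: AGA UGC GGA UAU AAC AUG GCU UGC UGA — AUG at 17, stop UGA at 26 → 12 nt.
Frame 3: GAU GCG GAU AUA ACA UGG CUU GCU GAA — no AUG→stop ORF.
Longest: frame 1, positions 4–15, 12 nt = 4 codons = 3 aa. → 4 codons.

4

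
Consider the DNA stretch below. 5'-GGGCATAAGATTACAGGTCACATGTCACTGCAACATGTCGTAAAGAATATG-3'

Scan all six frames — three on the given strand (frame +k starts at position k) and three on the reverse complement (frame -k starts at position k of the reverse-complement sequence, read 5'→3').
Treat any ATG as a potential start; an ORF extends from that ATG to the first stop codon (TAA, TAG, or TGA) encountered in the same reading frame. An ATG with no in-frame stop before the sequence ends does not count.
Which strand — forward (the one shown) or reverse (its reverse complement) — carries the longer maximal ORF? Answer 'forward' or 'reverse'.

reverse

Reverse complement (5'→3'): CATATTCTTTACGACATGTTGCAGTGACATGTGACCTGTAATCTTATGCCC
Frame +1: GGG CAT AAG ATT ACA GGT CAC ATG TCA CTG CAA CAT GTC GTA AAG AAT ATG — no ATG→stop ORF.
Frame +2: GGC ATA AGA TTA CAG GTC ACA TGT CAC TGC AAC ATG TCG TAA AGA ATA — ATG at 35, stop TAA at 41 → 9 nt.
Frame +3: GCA TAA GAT TAC AGG TCA CAT GTC ACT GCA ACA TGT CGT AAA GAA TAT — no ATG→stop ORF.
Frame -1: CAT ATT CTT TAC GAC ATG TTG CAG TGA CAT GTG ACC TGT AAT CTT ATG CCC — ATG at 16, stop TGA at 25 → 12 nt.
Frame -2: ATA TTC TTT ACG ACA TGT TGC AGT GAC ATG TGA CCT GTA ATC TTA TGC — ATG at 29, stop TGA at 32 → 6 nt.
Frame -3: TAT TCT TTA CGA CAT GTT GCA GTG ACA TGT GAC CTG TAA TCT TAT GCC — no ATG→stop ORF.
Forward-strand max 9 nt; reverse-strand max 12 nt. The reverse strand has the longer ORF.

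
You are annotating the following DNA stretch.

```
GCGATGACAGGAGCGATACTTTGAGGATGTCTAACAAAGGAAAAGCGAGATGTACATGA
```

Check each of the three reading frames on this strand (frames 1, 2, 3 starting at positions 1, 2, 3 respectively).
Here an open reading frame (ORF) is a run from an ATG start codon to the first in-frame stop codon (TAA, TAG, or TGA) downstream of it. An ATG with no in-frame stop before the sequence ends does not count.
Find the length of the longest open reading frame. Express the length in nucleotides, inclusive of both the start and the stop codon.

33

Frame 1: GCG ATG ACA GGA GCG ATA CTT TGA GGA TGT CTA ACA AAG GAA AAG CGA GAT GTA CAT — ATG at 4, stop TGA at 22 → 21 nt.
Frame 2: CGA TGA CAG GAG CGA TAC TTT GAG GAT GTC TAA CAA AGG AAA AGC GAG ATG TAC ATG — no ATG→stop ORF.
Frame 3: GAT GAC AGG AGC GAT ACT TTG AGG ATG TCT AAC AAA GGA AAA GCG AGA TGT ACA TGA — ATG at 27, stop TGA at 57 → 33 nt.
Longest: frame 3, positions 27–59, 33 nt = 11 codons = 10 aa. → 33 nucleotides.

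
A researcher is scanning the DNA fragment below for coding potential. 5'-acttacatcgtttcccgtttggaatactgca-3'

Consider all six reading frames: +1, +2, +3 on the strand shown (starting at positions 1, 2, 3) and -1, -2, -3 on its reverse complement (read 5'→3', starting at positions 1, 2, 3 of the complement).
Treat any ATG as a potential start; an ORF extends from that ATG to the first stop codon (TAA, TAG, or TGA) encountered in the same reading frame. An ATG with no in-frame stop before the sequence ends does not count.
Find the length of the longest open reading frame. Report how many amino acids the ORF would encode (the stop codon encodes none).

Reverse complement (5'→3'): TGCAGTATTCCAAACGGGAAACGATGTAAGT
Frame +1: ACT TAC ATC GTT TCC CGT TTG GAA TAC TGC — no ATG→stop ORF.
Frame +2: CTT ACA TCG TTT CCC GTT TGG AAT ACT GCA — no ATG→stop ORF.
Frame +3: TTA CAT CGT TTC CCG TTT GGA ATA CTG — no ATG→stop ORF.
Frame -1: TGC AGT ATT CCA AAC GGG AAA CGA TGT AAG — no ATG→stop ORF.
Frame -2: GCA GTA TTC CAA ACG GGA AAC GAT GTA AGT — no ATG→stop ORF.
Frame -3: CAG TAT TCC AAA CGG GAA ACG ATG TAA — ATG at 24, stop TAA at 27 → 6 nt.
Longest: frame -3, positions 24–29, 6 nt = 2 codons = 1 aa. → 1 amino acids.

1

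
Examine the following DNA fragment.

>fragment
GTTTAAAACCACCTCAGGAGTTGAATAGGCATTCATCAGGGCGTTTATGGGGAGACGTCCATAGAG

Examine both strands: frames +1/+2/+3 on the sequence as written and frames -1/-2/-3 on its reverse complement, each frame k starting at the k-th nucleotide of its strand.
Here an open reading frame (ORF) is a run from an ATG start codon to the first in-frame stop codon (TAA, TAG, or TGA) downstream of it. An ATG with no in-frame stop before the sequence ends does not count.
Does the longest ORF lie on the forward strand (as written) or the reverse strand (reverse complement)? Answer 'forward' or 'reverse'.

reverse

Reverse complement (5'→3'): CTCTATGGACGTCTCCCCATAAACGCCCTGATGAATGCCTATTCAACTCCTGAGGTGGTTTTAAAC
Frame +1: GTT TAA AAC CAC CTC AGG AGT TGA ATA GGC ATT CAT CAG GGC GTT TAT GGG GAG ACG TCC ATA GAG — no ATG→stop ORF.
Frame +2: TTT AAA ACC ACC TCA GGA GTT GAA TAG GCA TTC ATC AGG GCG TTT ATG GGG AGA CGT CCA TAG — ATG at 47, stop TAG at 62 → 18 nt.
Frame +3: TTA AAA CCA CCT CAG GAG TTG AAT AGG CAT TCA TCA GGG CGT TTA TGG GGA GAC GTC CAT AGA — no ATG→stop ORF.
Frame -1: CTC TAT GGA CGT CTC CCC ATA AAC GCC CTG ATG AAT GCC TAT TCA ACT CCT GAG GTG GTT TTA AAC — no ATG→stop ORF.
Frame -2: TCT ATG GAC GTC TCC CCA TAA ACG CCC TGA TGA ATG CCT ATT CAA CTC CTG AGG TGG TTT TAA — ATG at 5, stop TAA at 20 → 18 nt; ATG at 35, stop TAA at 62 → 30 nt.
Frame -3: CTA TGG ACG TCT CCC CAT AAA CGC CCT GAT GAA TGC CTA TTC AAC TCC TGA GGT GGT TTT AAA — no ATG→stop ORF.
Forward-strand max 18 nt; reverse-strand max 30 nt. The reverse strand has the longer ORF.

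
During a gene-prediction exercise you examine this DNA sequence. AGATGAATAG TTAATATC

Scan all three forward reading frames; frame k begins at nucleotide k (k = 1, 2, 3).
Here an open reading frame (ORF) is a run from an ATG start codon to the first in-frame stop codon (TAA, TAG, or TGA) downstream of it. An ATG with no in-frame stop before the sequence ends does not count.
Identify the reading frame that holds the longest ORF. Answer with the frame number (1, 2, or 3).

Frame 1: AGA TGA ATA GTT AAT ATC — no ATG→stop ORF.
Frame 2: GAT GAA TAG TTA ATA — no ATG→stop ORF.
Frame 3: ATG AAT AGT TAA TAT — ATG at 3, stop TAA at 12 → 12 nt.
Longest ORF is 12 nt in frame 3 (positions 3–14).

3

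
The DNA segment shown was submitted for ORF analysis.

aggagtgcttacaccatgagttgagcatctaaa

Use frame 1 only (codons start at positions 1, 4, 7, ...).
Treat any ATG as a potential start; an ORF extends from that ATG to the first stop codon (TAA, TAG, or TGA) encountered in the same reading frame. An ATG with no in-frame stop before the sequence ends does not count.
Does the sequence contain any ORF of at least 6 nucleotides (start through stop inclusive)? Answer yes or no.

Frame 1: AGG AGT GCT TAC ACC ATG AGT TGA GCA TCT AAA — ATG at 16, stop TGA at 22 → 9 nt.
Frame 1 has an ORF of 9 nucleotides (positions 16–24) ≥ 6, so yes.

yes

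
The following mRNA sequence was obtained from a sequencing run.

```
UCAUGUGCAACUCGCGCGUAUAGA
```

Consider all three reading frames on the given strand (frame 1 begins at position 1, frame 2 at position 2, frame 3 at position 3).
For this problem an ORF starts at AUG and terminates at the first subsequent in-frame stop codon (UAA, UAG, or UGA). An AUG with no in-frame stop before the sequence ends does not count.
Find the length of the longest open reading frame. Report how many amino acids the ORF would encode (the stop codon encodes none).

Frame 1: UCA UGU GCA ACU CGC GCG UAU AGA — no AUG→stop ORF.
Frame 2: CAU GUG CAA CUC GCG CGU AUA — no AUG→stop ORF.
Frame 3: AUG UGC AAC UCG CGC GUA UAG — AUG at 3, stop UAG at 21 → 21 nt.
Longest: frame 3, positions 3–23, 21 nt = 7 codons = 6 aa. → 6 amino acids.

6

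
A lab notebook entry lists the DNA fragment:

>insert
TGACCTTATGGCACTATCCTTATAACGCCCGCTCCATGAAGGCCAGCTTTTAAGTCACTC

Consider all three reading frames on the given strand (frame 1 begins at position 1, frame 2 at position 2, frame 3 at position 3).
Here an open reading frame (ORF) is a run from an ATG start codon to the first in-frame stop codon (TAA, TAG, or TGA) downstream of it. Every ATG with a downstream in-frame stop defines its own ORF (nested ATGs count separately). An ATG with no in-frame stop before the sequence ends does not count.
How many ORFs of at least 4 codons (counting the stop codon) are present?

2

Frame 1: TGA CCT TAT GGC ACT ATC CTT ATA ACG CCC GCT CCA TGA AGG CCA GCT TTT AAG TCA CTC — no ATG→stop ORF.
Frame 2: GAC CTT ATG GCA CTA TCC TTA TAA CGC CCG CTC CAT GAA GGC CAG CTT TTA AGT CAC — ATG at 8, stop TAA at 23 → 18 nt.
Frame 3: ACC TTA TGG CAC TAT CCT TAT AAC GCC CGC TCC ATG AAG GCC AGC TTT TAA GTC ACT — ATG at 36, stop TAA at 51 → 18 nt.
ORFs ≥ 4 codons: frame 2 8–25 (6 codons), frame 3 36–53 (6 codons). Count = 2.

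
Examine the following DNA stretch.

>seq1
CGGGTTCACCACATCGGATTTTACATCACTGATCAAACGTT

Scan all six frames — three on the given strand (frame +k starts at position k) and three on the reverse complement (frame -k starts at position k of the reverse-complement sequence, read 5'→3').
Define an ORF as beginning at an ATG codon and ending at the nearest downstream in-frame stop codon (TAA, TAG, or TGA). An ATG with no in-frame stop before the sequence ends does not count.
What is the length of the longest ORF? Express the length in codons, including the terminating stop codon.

3

Reverse complement (5'→3'): AACGTTTGATCAGTGATGTAAAATCCGATGTGGTGAACCCG
Frame +1: CGG GTT CAC CAC ATC GGA TTT TAC ATC ACT GAT CAA ACG — no ATG→stop ORF.
Frame +2: GGG TTC ACC ACA TCG GAT TTT ACA TCA CTG ATC AAA CGT — no ATG→stop ORF.
Frame +3: GGT TCA CCA CAT CGG ATT TTA CAT CAC TGA TCA AAC GTT — no ATG→stop ORF.
Frame -1: AAC GTT TGA TCA GTG ATG TAA AAT CCG ATG TGG TGA ACC — ATG at 16, stop TAA at 19 → 6 nt; ATG at 28, stop TGA at 34 → 9 nt.
Frame -2: ACG TTT GAT CAG TGA TGT AAA ATC CGA TGT GGT GAA CCC — no ATG→stop ORF.
Frame -3: CGT TTG ATC AGT GAT GTA AAA TCC GAT GTG GTG AAC CCG — no ATG→stop ORF.
Longest: frame -1, positions 28–36, 9 nt = 3 codons = 2 aa. → 3 codons.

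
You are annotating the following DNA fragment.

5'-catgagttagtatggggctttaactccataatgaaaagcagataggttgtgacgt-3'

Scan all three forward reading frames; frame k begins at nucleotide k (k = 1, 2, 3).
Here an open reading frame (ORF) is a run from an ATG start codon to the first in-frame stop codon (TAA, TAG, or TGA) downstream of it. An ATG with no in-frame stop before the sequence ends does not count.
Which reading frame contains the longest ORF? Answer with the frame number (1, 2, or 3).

Frame 1: CAT GAG TTA GTA TGG GGC TTT AAC TCC ATA ATG AAA AGC AGA TAG GTT GTG ACG — ATG at 31, stop TAG at 43 → 15 nt.
Frame 2: ATG AGT TAG TAT GGG GCT TTA ACT CCA TAA TGA AAA GCA GAT AGG TTG TGA CGT — ATG at 2, stop TAG at 8 → 9 nt.
Frame 3: TGA GTT AGT ATG GGG CTT TAA CTC CAT AAT GAA AAG CAG ATA GGT TGT GAC — ATG at 12, stop TAA at 21 → 12 nt.
Longest ORF is 15 nt in frame 1 (positions 31–45).

1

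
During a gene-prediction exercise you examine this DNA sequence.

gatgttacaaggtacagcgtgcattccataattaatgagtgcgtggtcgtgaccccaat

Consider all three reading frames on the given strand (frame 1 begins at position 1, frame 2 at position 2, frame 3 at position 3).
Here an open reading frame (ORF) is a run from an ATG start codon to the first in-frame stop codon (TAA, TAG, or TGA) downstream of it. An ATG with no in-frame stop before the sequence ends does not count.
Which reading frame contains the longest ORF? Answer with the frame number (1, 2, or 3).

2

Frame 1: GAT GTT ACA AGG TAC AGC GTG CAT TCC ATA ATT AAT GAG TGC GTG GTC GTG ACC CCA — no ATG→stop ORF.
Frame 2: ATG TTA CAA GGT ACA GCG TGC ATT CCA TAA TTA ATG AGT GCG TGG TCG TGA CCC CAA — ATG at 2, stop TAA at 29 → 30 nt; ATG at 35, stop TGA at 50 → 18 nt.
Frame 3: TGT TAC AAG GTA CAG CGT GCA TTC CAT AAT TAA TGA GTG CGT GGT CGT GAC CCC AAT — no ATG→stop ORF.
Longest ORF is 30 nt in frame 2 (positions 2–31).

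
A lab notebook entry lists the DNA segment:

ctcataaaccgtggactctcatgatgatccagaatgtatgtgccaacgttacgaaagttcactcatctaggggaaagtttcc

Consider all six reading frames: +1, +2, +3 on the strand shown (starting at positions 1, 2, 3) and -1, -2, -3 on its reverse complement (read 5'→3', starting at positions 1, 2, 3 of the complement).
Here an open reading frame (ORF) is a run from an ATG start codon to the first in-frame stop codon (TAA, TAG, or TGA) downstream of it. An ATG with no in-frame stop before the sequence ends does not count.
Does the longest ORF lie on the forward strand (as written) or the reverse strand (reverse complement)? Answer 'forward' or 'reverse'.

Reverse complement (5'→3'): GGAAACTTTCCCCTAGATGAGTGAACTTTCGTAACGTTGGCACATACATTCTGGATCATCATGAGAGTCCACGGTTTATGAG
Frame +1: CTC ATA AAC CGT GGA CTC TCA TGA TGA TCC AGA ATG TAT GTG CCA ACG TTA CGA AAG TTC ACT CAT CTA GGG GAA AGT TTC — no ATG→stop ORF.
Frame +2: TCA TAA ACC GTG GAC TCT CAT GAT GAT CCA GAA TGT ATG TGC CAA CGT TAC GAA AGT TCA CTC ATC TAG GGG AAA GTT TCC — ATG at 38, stop TAG at 68 → 33 nt.
Frame +3: CAT AAA CCG TGG ACT CTC ATG ATG ATC CAG AAT GTA TGT GCC AAC GTT ACG AAA GTT CAC TCA TCT AGG GGA AAG TTT — no ATG→stop ORF.
Frame -1: GGA AAC TTT CCC CTA GAT GAG TGA ACT TTC GTA ACG TTG GCA CAT ACA TTC TGG ATC ATC ATG AGA GTC CAC GGT TTA TGA — ATG at 61, stop TGA at 79 → 21 nt.
Frame -2: GAA ACT TTC CCC TAG ATG AGT GAA CTT TCG TAA CGT TGG CAC ATA CAT TCT GGA TCA TCA TGA GAG TCC ACG GTT TAT GAG — ATG at 17, stop TAA at 32 → 18 nt.
Frame -3: AAA CTT TCC CCT AGA TGA GTG AAC TTT CGT AAC GTT GGC ACA TAC ATT CTG GAT CAT CAT GAG AGT CCA CGG TTT ATG — no ATG→stop ORF.
Forward-strand max 33 nt; reverse-strand max 21 nt. The forward strand has the longer ORF.

forward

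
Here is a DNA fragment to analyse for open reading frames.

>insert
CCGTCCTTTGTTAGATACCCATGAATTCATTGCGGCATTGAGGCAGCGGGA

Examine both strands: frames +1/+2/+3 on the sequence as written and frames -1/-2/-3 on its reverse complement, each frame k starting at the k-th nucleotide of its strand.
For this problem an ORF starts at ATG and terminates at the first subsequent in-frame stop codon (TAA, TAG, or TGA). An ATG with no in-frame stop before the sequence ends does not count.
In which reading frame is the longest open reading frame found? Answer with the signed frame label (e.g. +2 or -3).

Reverse complement (5'→3'): TCCCGCTGCCTCAATGCCGCAATGAATTCATGGGTATCTAACAAAGGACGG
Frame +1: CCG TCC TTT GTT AGA TAC CCA TGA ATT CAT TGC GGC ATT GAG GCA GCG GGA — no ATG→stop ORF.
Frame +2: CGT CCT TTG TTA GAT ACC CAT GAA TTC ATT GCG GCA TTG AGG CAG CGG — no ATG→stop ORF.
Frame +3: GTC CTT TGT TAG ATA CCC ATG AAT TCA TTG CGG CAT TGA GGC AGC GGG — ATG at 21, stop TGA at 39 → 21 nt.
Frame -1: TCC CGC TGC CTC AAT GCC GCA ATG AAT TCA TGG GTA TCT AAC AAA GGA CGG — no ATG→stop ORF.
Frame -2: CCC GCT GCC TCA ATG CCG CAA TGA ATT CAT GGG TAT CTA ACA AAG GAC — ATG at 14, stop TGA at 23 → 12 nt.
Frame -3: CCG CTG CCT CAA TGC CGC AAT GAA TTC ATG GGT ATC TAA CAA AGG ACG — ATG at 30, stop TAA at 39 → 12 nt.
Longest ORF is 21 nt in frame +3 (positions 21–41).

+3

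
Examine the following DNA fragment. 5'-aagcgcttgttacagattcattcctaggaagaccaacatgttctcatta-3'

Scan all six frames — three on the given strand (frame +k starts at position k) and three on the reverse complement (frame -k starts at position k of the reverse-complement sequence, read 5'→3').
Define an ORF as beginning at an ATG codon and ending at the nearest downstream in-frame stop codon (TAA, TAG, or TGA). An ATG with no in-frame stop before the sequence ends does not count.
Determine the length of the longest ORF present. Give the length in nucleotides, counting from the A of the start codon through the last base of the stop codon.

30

Reverse complement (5'→3'): TAATGAGAACATGTTGGTCTTCCTAGGAATGAATCTGTAACAAGCGCTT
Frame +1: AAG CGC TTG TTA CAG ATT CAT TCC TAG GAA GAC CAA CAT GTT CTC ATT — no ATG→stop ORF.
Frame +2: AGC GCT TGT TAC AGA TTC ATT CCT AGG AAG ACC AAC ATG TTC TCA TTA — no ATG→stop ORF.
Frame +3: GCG CTT GTT ACA GAT TCA TTC CTA GGA AGA CCA ACA TGT TCT CAT — no ATG→stop ORF.
Frame -1: TAA TGA GAA CAT GTT GGT CTT CCT AGG AAT GAA TCT GTA ACA AGC GCT — no ATG→stop ORF.
Frame -2: AAT GAG AAC ATG TTG GTC TTC CTA GGA ATG AAT CTG TAA CAA GCG CTT — ATG at 11, stop TAA at 38 → 30 nt; ATG at 29, stop TAA at 38 → 12 nt.
Frame -3: ATG AGA ACA TGT TGG TCT TCC TAG GAA TGA ATC TGT AAC AAG CGC — ATG at 3, stop TAG at 24 → 24 nt.
Longest: frame -2, positions 11–40, 30 nt = 10 codons = 9 aa. → 30 nucleotides.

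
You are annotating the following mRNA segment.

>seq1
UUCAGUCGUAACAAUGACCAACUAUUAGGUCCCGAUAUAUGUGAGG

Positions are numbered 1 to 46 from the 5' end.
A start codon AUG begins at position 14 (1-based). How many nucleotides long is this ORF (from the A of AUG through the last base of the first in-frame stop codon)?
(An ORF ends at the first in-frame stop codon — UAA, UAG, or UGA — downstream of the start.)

15

Codons from position 14: AUG (14–16), ACC (17–19), AAC (20–22), UAU (23–25), UAG (26–28).
UAG is the first in-frame stop; ORF spans 14–28, 15 nucleotides.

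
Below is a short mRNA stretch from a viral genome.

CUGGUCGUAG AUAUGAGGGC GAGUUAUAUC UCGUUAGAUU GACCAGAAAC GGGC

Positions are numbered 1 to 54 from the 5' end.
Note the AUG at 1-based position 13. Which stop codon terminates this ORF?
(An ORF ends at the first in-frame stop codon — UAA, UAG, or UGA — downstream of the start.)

Codons from position 13: AUG (13–15), AGG (16–18), GCG (19–21), AGU (22–24), UAU (25–27), AUC (28–30), UCG (31–33), UUA (34–36), GAU (37–39), UGA (40–42).
The first in-frame stop codon is UGA.

UGA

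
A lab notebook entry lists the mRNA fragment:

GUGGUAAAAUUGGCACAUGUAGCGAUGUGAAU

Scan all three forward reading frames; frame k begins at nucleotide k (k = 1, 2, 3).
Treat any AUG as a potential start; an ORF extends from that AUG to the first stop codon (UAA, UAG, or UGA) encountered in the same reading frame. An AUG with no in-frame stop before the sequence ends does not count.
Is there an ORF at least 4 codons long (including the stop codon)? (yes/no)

Frame 1: GUG GUA AAA UUG GCA CAU GUA GCG AUG UGA — AUG at 25, stop UGA at 28 → 6 nt.
Frame 2: UGG UAA AAU UGG CAC AUG UAG CGA UGU GAA — AUG at 17, stop UAG at 20 → 6 nt.
Frame 3: GGU AAA AUU GGC ACA UGU AGC GAU GUG AAU — no AUG→stop ORF.
Largest ORF found is 2 codons < 4, so no.

no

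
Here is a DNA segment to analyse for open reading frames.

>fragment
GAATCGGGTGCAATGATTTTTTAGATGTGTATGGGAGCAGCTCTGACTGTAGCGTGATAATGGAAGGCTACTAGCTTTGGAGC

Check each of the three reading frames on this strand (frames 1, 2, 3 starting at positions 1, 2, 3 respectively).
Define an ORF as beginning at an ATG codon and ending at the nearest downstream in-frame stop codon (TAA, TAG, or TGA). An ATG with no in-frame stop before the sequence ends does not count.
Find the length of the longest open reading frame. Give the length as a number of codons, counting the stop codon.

Frame 1: GAA TCG GGT GCA ATG ATT TTT TAG ATG TGT ATG GGA GCA GCT CTG ACT GTA GCG TGA TAA TGG AAG GCT ACT AGC TTT GGA — ATG at 13, stop TAG at 22 → 12 nt; ATG at 25, stop TGA at 55 → 33 nt; ATG at 31, stop TGA at 55 → 27 nt.
Frame 2: AAT CGG GTG CAA TGA TTT TTT AGA TGT GTA TGG GAG CAG CTC TGA CTG TAG CGT GAT AAT GGA AGG CTA CTA GCT TTG GAG — no ATG→stop ORF.
Frame 3: ATC GGG TGC AAT GAT TTT TTA GAT GTG TAT GGG AGC AGC TCT GAC TGT AGC GTG ATA ATG GAA GGC TAC TAG CTT TGG AGC — ATG at 60, stop TAG at 72 → 15 nt.
Longest: frame 1, positions 25–57, 33 nt = 11 codons = 10 aa. → 11 codons.

11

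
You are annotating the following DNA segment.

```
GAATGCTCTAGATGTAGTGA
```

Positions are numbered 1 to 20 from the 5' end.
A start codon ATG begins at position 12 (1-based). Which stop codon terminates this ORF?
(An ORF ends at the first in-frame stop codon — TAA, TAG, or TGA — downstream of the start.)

TAG

Codons from position 12: ATG (12–14), TAG (15–17).
The first in-frame stop codon is TAG.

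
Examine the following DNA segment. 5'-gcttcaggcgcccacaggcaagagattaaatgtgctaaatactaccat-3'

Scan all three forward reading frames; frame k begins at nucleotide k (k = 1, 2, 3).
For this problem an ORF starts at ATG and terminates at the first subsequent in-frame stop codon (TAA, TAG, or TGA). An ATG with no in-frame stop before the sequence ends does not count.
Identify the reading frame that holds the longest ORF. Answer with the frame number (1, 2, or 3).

3

Frame 1: GCT TCA GGC GCC CAC AGG CAA GAG ATT AAA TGT GCT AAA TAC TAC CAT — no ATG→stop ORF.
Frame 2: CTT CAG GCG CCC ACA GGC AAG AGA TTA AAT GTG CTA AAT ACT ACC — no ATG→stop ORF.
Frame 3: TTC AGG CGC CCA CAG GCA AGA GAT TAA ATG TGC TAA ATA CTA CCA — ATG at 30, stop TAA at 36 → 9 nt.
Longest ORF is 9 nt in frame 3 (positions 30–38).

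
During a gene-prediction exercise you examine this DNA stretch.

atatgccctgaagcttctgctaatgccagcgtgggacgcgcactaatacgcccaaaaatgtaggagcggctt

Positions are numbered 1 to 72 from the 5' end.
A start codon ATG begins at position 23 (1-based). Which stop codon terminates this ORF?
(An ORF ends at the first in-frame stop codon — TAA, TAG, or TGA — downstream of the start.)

TAA

Codons from position 23: ATG (23–25), CCA (26–28), GCG (29–31), TGG (32–34), GAC (35–37), GCG (38–40), CAC (41–43), TAA (44–46).
The first in-frame stop codon is TAA.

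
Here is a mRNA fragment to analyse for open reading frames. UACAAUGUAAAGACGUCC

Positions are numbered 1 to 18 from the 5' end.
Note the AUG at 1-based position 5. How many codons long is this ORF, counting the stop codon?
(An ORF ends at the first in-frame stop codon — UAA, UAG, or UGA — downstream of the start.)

Codons from position 5: AUG (5–7), UAA (8–10).
UAA is the first in-frame stop; that's 2 codons including the stop.

2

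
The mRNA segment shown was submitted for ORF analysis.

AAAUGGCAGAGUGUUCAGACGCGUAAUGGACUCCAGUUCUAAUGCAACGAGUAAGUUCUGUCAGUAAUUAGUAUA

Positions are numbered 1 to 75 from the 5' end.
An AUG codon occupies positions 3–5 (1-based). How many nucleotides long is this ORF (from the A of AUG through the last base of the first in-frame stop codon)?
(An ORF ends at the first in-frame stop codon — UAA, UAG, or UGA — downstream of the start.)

Codons from position 3: AUG (3–5), GCA (6–8), GAG (9–11), UGU (12–14), UCA (15–17), GAC (18–20), GCG (21–23), UAA (24–26).
UAA is the first in-frame stop; ORF spans 3–26, 24 nucleotides.

24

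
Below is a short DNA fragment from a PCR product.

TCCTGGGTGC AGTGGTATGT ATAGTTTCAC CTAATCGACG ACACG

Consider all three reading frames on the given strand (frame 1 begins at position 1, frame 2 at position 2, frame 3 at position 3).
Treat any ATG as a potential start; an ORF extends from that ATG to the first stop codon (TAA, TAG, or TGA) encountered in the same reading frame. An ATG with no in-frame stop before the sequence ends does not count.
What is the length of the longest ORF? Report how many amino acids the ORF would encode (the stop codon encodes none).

Frame 1: TCC TGG GTG CAG TGG TAT GTA TAG TTT CAC CTA ATC GAC GAC ACG — no ATG→stop ORF.
Frame 2: CCT GGG TGC AGT GGT ATG TAT AGT TTC ACC TAA TCG ACG ACA — ATG at 17, stop TAA at 32 → 18 nt.
Frame 3: CTG GGT GCA GTG GTA TGT ATA GTT TCA CCT AAT CGA CGA CAC — no ATG→stop ORF.
Longest: frame 2, positions 17–34, 18 nt = 6 codons = 5 aa. → 5 amino acids.

5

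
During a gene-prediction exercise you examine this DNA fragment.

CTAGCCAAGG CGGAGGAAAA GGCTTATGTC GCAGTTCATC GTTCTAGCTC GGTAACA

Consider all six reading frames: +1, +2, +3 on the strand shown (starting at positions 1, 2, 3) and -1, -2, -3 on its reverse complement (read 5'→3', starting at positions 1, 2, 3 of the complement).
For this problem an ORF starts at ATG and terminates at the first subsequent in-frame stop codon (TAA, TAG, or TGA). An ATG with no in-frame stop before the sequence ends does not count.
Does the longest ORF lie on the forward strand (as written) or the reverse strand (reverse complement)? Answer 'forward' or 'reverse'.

Reverse complement (5'→3'): TGTTACCGAGCTAGAACGATGAACTGCGACATAAGCCTTTTCCTCCGCCTTGGCTAG
Frame +1: CTA GCC AAG GCG GAG GAA AAG GCT TAT GTC GCA GTT CAT CGT TCT AGC TCG GTA ACA — no ATG→stop ORF.
Frame +2: TAG CCA AGG CGG AGG AAA AGG CTT ATG TCG CAG TTC ATC GTT CTA GCT CGG TAA — ATG at 26, stop TAA at 53 → 30 nt.
Frame +3: AGC CAA GGC GGA GGA AAA GGC TTA TGT CGC AGT TCA TCG TTC TAG CTC GGT AAC — no ATG→stop ORF.
Frame -1: TGT TAC CGA GCT AGA ACG ATG AAC TGC GAC ATA AGC CTT TTC CTC CGC CTT GGC TAG — ATG at 19, stop TAG at 55 → 39 nt.
Frame -2: GTT ACC GAG CTA GAA CGA TGA ACT GCG ACA TAA GCC TTT TCC TCC GCC TTG GCT — no ATG→stop ORF.
Frame -3: TTA CCG AGC TAG AAC GAT GAA CTG CGA CAT AAG CCT TTT CCT CCG CCT TGG CTA — no ATG→stop ORF.
Forward-strand max 30 nt; reverse-strand max 39 nt. The reverse strand has the longer ORF.

reverse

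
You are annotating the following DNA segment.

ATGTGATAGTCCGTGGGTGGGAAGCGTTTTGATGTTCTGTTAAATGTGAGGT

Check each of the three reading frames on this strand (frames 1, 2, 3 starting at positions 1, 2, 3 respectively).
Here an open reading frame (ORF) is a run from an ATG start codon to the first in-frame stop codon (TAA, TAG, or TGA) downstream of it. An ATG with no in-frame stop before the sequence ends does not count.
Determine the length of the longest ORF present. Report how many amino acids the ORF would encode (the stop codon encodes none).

Frame 1: ATG TGA TAG TCC GTG GGT GGG AAG CGT TTT GAT GTT CTG TTA AAT GTG AGG — ATG at 1, stop TGA at 4 → 6 nt.
Frame 2: TGT GAT AGT CCG TGG GTG GGA AGC GTT TTG ATG TTC TGT TAA ATG TGA GGT — ATG at 32, stop TAA at 41 → 12 nt; ATG at 44, stop TGA at 47 → 6 nt.
Frame 3: GTG ATA GTC CGT GGG TGG GAA GCG TTT TGA TGT TCT GTT AAA TGT GAG — no ATG→stop ORF.
Longest: frame 2, positions 32–43, 12 nt = 4 codons = 3 aa. → 3 amino acids.

3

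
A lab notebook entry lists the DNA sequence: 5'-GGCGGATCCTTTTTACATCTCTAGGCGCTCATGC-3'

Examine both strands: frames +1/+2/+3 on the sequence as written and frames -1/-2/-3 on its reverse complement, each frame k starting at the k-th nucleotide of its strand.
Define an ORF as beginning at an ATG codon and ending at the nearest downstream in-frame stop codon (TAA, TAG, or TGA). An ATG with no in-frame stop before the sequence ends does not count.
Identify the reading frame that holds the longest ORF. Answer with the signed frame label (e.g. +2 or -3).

-3

Reverse complement (5'→3'): GCATGAGCGCCTAGAGATGTAAAAAGGATCCGCC
Frame +1: GGC GGA TCC TTT TTA CAT CTC TAG GCG CTC ATG — no ATG→stop ORF.
Frame +2: GCG GAT CCT TTT TAC ATC TCT AGG CGC TCA TGC — no ATG→stop ORF.
Frame +3: CGG ATC CTT TTT ACA TCT CTA GGC GCT CAT — no ATG→stop ORF.
Frame -1: GCA TGA GCG CCT AGA GAT GTA AAA AGG ATC CGC — no ATG→stop ORF.
Frame -2: CAT GAG CGC CTA GAG ATG TAA AAA GGA TCC GCC — ATG at 17, stop TAA at 20 → 6 nt.
Frame -3: ATG AGC GCC TAG AGA TGT AAA AAG GAT CCG — ATG at 3, stop TAG at 12 → 12 nt.
Longest ORF is 12 nt in frame -3 (positions 3–14).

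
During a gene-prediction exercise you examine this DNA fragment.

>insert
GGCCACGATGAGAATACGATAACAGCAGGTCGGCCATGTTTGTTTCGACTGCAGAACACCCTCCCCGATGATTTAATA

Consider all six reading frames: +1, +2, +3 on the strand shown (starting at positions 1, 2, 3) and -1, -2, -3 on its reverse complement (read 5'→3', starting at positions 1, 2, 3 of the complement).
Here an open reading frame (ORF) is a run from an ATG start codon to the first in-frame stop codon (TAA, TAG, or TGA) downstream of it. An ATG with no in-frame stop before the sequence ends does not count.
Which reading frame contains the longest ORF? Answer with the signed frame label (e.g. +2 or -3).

+3

Reverse complement (5'→3'): TATTAAATCATCGGGGAGGGTGTTCTGCAGTCGAAACAAACATGGCCGACCTGCTGTTATCGTATTCTCATCGTGGCC
Frame +1: GGC CAC GAT GAG AAT ACG ATA ACA GCA GGT CGG CCA TGT TTG TTT CGA CTG CAG AAC ACC CTC CCC GAT GAT TTA ATA — no ATG→stop ORF.
Frame +2: GCC ACG ATG AGA ATA CGA TAA CAG CAG GTC GGC CAT GTT TGT TTC GAC TGC AGA ACA CCC TCC CCG ATG ATT TAA — ATG at 8, stop TAA at 20 → 15 nt; ATG at 68, stop TAA at 74 → 9 nt.
Frame +3: CCA CGA TGA GAA TAC GAT AAC AGC AGG TCG GCC ATG TTT GTT TCG ACT GCA GAA CAC CCT CCC CGA TGA TTT AAT — ATG at 36, stop TGA at 69 → 36 nt.
Frame -1: TAT TAA ATC ATC GGG GAG GGT GTT CTG CAG TCG AAA CAA ACA TGG CCG ACC TGC TGT TAT CGT ATT CTC ATC GTG GCC — no ATG→stop ORF.
Frame -2: ATT AAA TCA TCG GGG AGG GTG TTC TGC AGT CGA AAC AAA CAT GGC CGA CCT GCT GTT ATC GTA TTC TCA TCG TGG — no ATG→stop ORF.
Frame -3: TTA AAT CAT CGG GGA GGG TGT TCT GCA GTC GAA ACA AAC ATG GCC GAC CTG CTG TTA TCG TAT TCT CAT CGT GGC — no ATG→stop ORF.
Longest ORF is 36 nt in frame +3 (positions 36–71).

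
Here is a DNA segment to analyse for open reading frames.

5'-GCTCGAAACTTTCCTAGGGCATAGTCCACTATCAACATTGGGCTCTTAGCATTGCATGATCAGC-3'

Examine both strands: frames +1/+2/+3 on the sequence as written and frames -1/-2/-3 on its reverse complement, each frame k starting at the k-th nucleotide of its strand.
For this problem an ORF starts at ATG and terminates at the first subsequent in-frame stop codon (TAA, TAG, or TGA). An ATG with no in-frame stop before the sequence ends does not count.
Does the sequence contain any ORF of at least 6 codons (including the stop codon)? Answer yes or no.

yes

Reverse complement (5'→3'): GCTGATCATGCAATGCTAAGAGCCCAATGTTGATAGTGGACTATGCCCTAGGAAAGTTTCGAGC
Frame +1: GCT CGA AAC TTT CCT AGG GCA TAG TCC ACT ATC AAC ATT GGG CTC TTA GCA TTG CAT GAT CAG — no ATG→stop ORF.
Frame +2: CTC GAA ACT TTC CTA GGG CAT AGT CCA CTA TCA ACA TTG GGC TCT TAG CAT TGC ATG ATC AGC — no ATG→stop ORF.
Frame +3: TCG AAA CTT TCC TAG GGC ATA GTC CAC TAT CAA CAT TGG GCT CTT AGC ATT GCA TGA TCA — no ATG→stop ORF.
Frame -1: GCT GAT CAT GCA ATG CTA AGA GCC CAA TGT TGA TAG TGG ACT ATG CCC TAG GAA AGT TTC GAG — ATG at 13, stop TGA at 31 → 21 nt; ATG at 43, stop TAG at 49 → 9 nt.
Frame -2: CTG ATC ATG CAA TGC TAA GAG CCC AAT GTT GAT AGT GGA CTA TGC CCT AGG AAA GTT TCG AGC — ATG at 8, stop TAA at 17 → 12 nt.
Frame -3: TGA TCA TGC AAT GCT AAG AGC CCA ATG TTG ATA GTG GAC TAT GCC CTA GGA AAG TTT CGA — no ATG→stop ORF.
Frame -1 has an ORF of 7 codons (positions 13–33) ≥ 6, so yes.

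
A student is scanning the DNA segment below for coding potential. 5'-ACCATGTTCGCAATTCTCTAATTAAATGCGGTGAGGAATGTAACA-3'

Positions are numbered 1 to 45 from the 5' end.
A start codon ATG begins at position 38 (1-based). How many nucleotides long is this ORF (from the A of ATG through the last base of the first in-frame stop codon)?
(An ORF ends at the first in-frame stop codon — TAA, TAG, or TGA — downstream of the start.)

Codons from position 38: ATG (38–40), TAA (41–43).
TAA is the first in-frame stop; ORF spans 38–43, 6 nucleotides.

6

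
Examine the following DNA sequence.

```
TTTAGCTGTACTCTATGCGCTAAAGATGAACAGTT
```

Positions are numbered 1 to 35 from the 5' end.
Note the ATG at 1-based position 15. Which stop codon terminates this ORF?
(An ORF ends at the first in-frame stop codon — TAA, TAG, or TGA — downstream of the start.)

TAA

Codons from position 15: ATG (15–17), CGC (18–20), TAA (21–23).
The first in-frame stop codon is TAA.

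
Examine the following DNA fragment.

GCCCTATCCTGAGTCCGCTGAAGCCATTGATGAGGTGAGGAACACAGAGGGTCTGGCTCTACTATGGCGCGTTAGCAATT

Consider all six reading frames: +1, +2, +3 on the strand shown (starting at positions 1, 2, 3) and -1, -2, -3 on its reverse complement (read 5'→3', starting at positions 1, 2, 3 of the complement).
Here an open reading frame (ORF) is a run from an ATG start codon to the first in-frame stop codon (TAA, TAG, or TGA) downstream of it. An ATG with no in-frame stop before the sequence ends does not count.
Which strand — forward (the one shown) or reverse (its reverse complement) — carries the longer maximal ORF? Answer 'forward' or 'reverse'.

Reverse complement (5'→3'): AATTGCTAACGCGCCATAGTAGAGCCAGACCCTCTGTGTTCCTCACCTCATCAATGGCTTCAGCGGACTCAGGATAGGGC
Frame +1: GCC CTA TCC TGA GTC CGC TGA AGC CAT TGA TGA GGT GAG GAA CAC AGA GGG TCT GGC TCT ACT ATG GCG CGT TAG CAA — ATG at 64, stop TAG at 73 → 12 nt.
Frame +2: CCC TAT CCT GAG TCC GCT GAA GCC ATT GAT GAG GTG AGG AAC ACA GAG GGT CTG GCT CTA CTA TGG CGC GTT AGC AAT — no ATG→stop ORF.
Frame +3: CCT ATC CTG AGT CCG CTG AAG CCA TTG ATG AGG TGA GGA ACA CAG AGG GTC TGG CTC TAC TAT GGC GCG TTA GCA ATT — ATG at 30, stop TGA at 36 → 9 nt.
Frame -1: AAT TGC TAA CGC GCC ATA GTA GAG CCA GAC CCT CTG TGT TCC TCA CCT CAT CAA TGG CTT CAG CGG ACT CAG GAT AGG — no ATG→stop ORF.
Frame -2: ATT GCT AAC GCG CCA TAG TAG AGC CAG ACC CTC TGT GTT CCT CAC CTC ATC AAT GGC TTC AGC GGA CTC AGG ATA GGG — no ATG→stop ORF.
Frame -3: TTG CTA ACG CGC CAT AGT AGA GCC AGA CCC TCT GTG TTC CTC ACC TCA TCA ATG GCT TCA GCG GAC TCA GGA TAG GGC — ATG at 54, stop TAG at 75 → 24 nt.
Forward-strand max 12 nt; reverse-strand max 24 nt. The reverse strand has the longer ORF.

reverse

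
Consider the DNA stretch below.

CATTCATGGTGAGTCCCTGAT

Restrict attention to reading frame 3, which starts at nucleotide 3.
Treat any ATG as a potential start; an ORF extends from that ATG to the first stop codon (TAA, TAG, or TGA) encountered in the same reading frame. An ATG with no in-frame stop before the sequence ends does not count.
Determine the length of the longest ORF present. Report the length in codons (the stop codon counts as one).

5

Frame 3: TTC ATG GTG AGT CCC TGA — ATG at 6, stop TGA at 18 → 15 nt.
Longest: frame 3, positions 6–20, 15 nt = 5 codons = 4 aa. → 5 codons.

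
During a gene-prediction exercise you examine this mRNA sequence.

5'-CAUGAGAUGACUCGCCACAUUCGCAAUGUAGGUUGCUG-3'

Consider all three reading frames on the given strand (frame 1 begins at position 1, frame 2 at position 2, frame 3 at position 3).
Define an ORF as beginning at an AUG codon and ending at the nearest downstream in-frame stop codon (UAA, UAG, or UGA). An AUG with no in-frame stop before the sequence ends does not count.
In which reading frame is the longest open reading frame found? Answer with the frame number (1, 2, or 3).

2

Frame 1: CAU GAG AUG ACU CGC CAC AUU CGC AAU GUA GGU UGC — no AUG→stop ORF.
Frame 2: AUG AGA UGA CUC GCC ACA UUC GCA AUG UAG GUU GCU — AUG at 2, stop UGA at 8 → 9 nt; AUG at 26, stop UAG at 29 → 6 nt.
Frame 3: UGA GAU GAC UCG CCA CAU UCG CAA UGU AGG UUG CUG — no AUG→stop ORF.
Longest ORF is 9 nt in frame 2 (positions 2–10).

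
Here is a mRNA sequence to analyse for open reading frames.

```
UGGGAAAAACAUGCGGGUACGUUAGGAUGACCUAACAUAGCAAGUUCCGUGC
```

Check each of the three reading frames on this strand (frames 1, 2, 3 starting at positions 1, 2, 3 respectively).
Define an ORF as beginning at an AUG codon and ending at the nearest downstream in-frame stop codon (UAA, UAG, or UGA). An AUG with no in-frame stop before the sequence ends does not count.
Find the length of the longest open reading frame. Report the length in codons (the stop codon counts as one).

5

Frame 1: UGG GAA AAA CAU GCG GGU ACG UUA GGA UGA CCU AAC AUA GCA AGU UCC GUG — no AUG→stop ORF.
Frame 2: GGG AAA AAC AUG CGG GUA CGU UAG GAU GAC CUA ACA UAG CAA GUU CCG UGC — AUG at 11, stop UAG at 23 → 15 nt.
Frame 3: GGA AAA ACA UGC GGG UAC GUU AGG AUG ACC UAA CAU AGC AAG UUC CGU — AUG at 27, stop UAA at 33 → 9 nt.
Longest: frame 2, positions 11–25, 15 nt = 5 codons = 4 aa. → 5 codons.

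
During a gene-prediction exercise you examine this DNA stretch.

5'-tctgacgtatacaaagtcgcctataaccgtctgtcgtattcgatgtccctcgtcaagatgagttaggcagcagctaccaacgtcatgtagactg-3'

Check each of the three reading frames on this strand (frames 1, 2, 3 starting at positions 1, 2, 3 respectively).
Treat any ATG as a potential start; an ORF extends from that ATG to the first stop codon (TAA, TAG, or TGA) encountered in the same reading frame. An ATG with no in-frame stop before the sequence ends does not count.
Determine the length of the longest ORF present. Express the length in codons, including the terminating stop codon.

Frame 1: TCT GAC GTA TAC AAA GTC GCC TAT AAC CGT CTG TCG TAT TCG ATG TCC CTC GTC AAG ATG AGT TAG GCA GCA GCT ACC AAC GTC ATG TAG ACT — ATG at 43, stop TAG at 64 → 24 nt; ATG at 58, stop TAG at 64 → 9 nt; ATG at 85, stop TAG at 88 → 6 nt.
Frame 2: CTG ACG TAT ACA AAG TCG CCT ATA ACC GTC TGT CGT ATT CGA TGT CCC TCG TCA AGA TGA GTT AGG CAG CAG CTA CCA ACG TCA TGT AGA CTG — no ATG→stop ORF.
Frame 3: TGA CGT ATA CAA AGT CGC CTA TAA CCG TCT GTC GTA TTC GAT GTC CCT CGT CAA GAT GAG TTA GGC AGC AGC TAC CAA CGT CAT GTA GAC — no ATG→stop ORF.
Longest: frame 1, positions 43–66, 24 nt = 8 codons = 7 aa. → 8 codons.

8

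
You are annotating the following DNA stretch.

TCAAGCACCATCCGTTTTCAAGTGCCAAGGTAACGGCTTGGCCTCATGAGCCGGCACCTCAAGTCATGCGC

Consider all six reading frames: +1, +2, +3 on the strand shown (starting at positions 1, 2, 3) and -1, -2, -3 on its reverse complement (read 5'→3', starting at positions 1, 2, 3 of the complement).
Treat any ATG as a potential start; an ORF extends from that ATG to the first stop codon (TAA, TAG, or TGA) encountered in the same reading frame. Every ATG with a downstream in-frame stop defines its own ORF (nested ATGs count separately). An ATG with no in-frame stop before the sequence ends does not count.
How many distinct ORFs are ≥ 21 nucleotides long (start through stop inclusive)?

Reverse complement (5'→3'): GCGCATGACTTGAGGTGCCGGCTCATGAGGCCAAGCCGTTACCTTGGCACTTGAAAACGGATGGTGCTTGA
Frame +1: TCA AGC ACC ATC CGT TTT CAA GTG CCA AGG TAA CGG CTT GGC CTC ATG AGC CGG CAC CTC AAG TCA TGC — no ATG→stop ORF.
Frame +2: CAA GCA CCA TCC GTT TTC AAG TGC CAA GGT AAC GGC TTG GCC TCA TGA GCC GGC ACC TCA AGT CAT GCG — no ATG→stop ORF.
Frame +3: AAG CAC CAT CCG TTT TCA AGT GCC AAG GTA ACG GCT TGG CCT CAT GAG CCG GCA CCT CAA GTC ATG CGC — no ATG→stop ORF.
Frame -1: GCG CAT GAC TTG AGG TGC CGG CTC ATG AGG CCA AGC CGT TAC CTT GGC ACT TGA AAA CGG ATG GTG CTT — ATG at 25, stop TGA at 52 → 30 nt.
Frame -2: CGC ATG ACT TGA GGT GCC GGC TCA TGA GGC CAA GCC GTT ACC TTG GCA CTT GAA AAC GGA TGG TGC TTG — ATG at 5, stop TGA at 11 → 9 nt.
Frame -3: GCA TGA CTT GAG GTG CCG GCT CAT GAG GCC AAG CCG TTA CCT TGG CAC TTG AAA ACG GAT GGT GCT TGA — no ATG→stop ORF.
ORFs ≥ 21 nucleotides: frame -1 25–54 (30 nucleotides). Count = 1.

1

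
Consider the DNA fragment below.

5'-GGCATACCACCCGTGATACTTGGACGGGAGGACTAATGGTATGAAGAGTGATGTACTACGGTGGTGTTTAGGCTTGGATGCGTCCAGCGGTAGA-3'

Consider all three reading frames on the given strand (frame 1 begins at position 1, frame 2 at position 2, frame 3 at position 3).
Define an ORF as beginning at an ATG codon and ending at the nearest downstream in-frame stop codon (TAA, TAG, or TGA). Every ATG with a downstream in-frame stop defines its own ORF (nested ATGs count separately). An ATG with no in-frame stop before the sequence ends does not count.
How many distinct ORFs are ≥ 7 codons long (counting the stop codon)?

1

Frame 1: GGC ATA CCA CCC GTG ATA CTT GGA CGG GAG GAC TAA TGG TAT GAA GAG TGA TGT ACT ACG GTG GTG TTT AGG CTT GGA TGC GTC CAG CGG TAG — no ATG→stop ORF.
Frame 2: GCA TAC CAC CCG TGA TAC TTG GAC GGG AGG ACT AAT GGT ATG AAG AGT GAT GTA CTA CGG TGG TGT TTA GGC TTG GAT GCG TCC AGC GGT AGA — no ATG→stop ORF.
Frame 3: CAT ACC ACC CGT GAT ACT TGG ACG GGA GGA CTA ATG GTA TGA AGA GTG ATG TAC TAC GGT GGT GTT TAG GCT TGG ATG CGT CCA GCG GTA — ATG at 36, stop TGA at 42 → 9 nt; ATG at 51, stop TAG at 69 → 21 nt.
ORFs ≥ 7 codons: frame 3 51–71 (7 codons). Count = 1.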